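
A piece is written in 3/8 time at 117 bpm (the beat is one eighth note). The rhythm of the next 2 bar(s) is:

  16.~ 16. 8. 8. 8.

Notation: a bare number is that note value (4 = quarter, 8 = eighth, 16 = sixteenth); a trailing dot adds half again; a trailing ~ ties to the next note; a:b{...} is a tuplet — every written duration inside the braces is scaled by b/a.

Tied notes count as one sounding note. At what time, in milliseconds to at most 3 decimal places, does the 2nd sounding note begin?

note 2 onset = 3/2b = 769.231ms

1. 0.0ms @ 0 + 769.231ms (3/2)
2. 769.231ms @ 3/2 + 769.231ms (3/2)
3. 1538.462ms @ 3 + 769.231ms (3/2)
4. 2307.692ms @ 9/2 + 769.231ms (3/2)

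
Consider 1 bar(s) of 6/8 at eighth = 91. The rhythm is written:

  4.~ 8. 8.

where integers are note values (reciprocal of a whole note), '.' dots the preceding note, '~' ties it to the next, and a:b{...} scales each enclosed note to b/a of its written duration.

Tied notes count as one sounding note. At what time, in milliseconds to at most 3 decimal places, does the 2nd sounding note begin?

1. 0.0ms @ 0 + 2967.033ms (9/2)
2. 2967.033ms @ 9/2 + 989.011ms (3/2)

note 2 onset = 9/2b = 2967.033ms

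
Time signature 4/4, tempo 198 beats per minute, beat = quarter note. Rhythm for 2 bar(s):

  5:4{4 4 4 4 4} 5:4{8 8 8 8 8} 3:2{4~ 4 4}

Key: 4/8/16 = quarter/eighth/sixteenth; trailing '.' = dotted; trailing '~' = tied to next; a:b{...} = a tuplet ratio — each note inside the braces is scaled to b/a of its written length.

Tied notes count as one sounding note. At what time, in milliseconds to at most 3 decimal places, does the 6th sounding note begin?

1. 0.0ms @ 0 + 242.424ms (4/5)
2. 242.424ms @ 4/5 + 242.424ms (4/5)
3. 484.848ms @ 8/5 + 242.424ms (4/5)
4. 727.273ms @ 12/5 + 242.424ms (4/5)
5. 969.697ms @ 16/5 + 242.424ms (4/5)
6. 1212.121ms @ 4 + 121.212ms (2/5)
7. 1333.333ms @ 22/5 + 121.212ms (2/5)
8. 1454.545ms @ 24/5 + 121.212ms (2/5)
9. 1575.758ms @ 26/5 + 121.212ms (2/5)
10. 1696.97ms @ 28/5 + 121.212ms (2/5)
11. 1818.182ms @ 6 + 404.04ms (4/3)
12. 2222.222ms @ 22/3 + 202.02ms (2/3)

note 6 onset = 4b = 1212.121ms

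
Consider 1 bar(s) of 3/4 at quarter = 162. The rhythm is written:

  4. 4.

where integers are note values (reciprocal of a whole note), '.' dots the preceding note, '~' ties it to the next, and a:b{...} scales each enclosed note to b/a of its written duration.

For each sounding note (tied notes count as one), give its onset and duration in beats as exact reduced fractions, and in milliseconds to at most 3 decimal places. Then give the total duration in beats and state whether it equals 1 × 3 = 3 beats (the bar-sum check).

1) 0.0ms=0b +555.556ms=3/2b
2) 555.556ms=3/2b +555.556ms=3/2b
Σ=3b of 3 (162bpm 3/4) — PASS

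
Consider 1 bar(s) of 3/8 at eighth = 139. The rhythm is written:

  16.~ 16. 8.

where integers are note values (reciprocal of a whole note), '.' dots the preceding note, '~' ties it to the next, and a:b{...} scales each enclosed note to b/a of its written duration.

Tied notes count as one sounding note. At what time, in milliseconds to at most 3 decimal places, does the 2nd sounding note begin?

1. 0.0ms @ 0 + 647.482ms (3/2)
2. 647.482ms @ 3/2 + 647.482ms (3/2)

note 2 onset = 3/2b = 647.482ms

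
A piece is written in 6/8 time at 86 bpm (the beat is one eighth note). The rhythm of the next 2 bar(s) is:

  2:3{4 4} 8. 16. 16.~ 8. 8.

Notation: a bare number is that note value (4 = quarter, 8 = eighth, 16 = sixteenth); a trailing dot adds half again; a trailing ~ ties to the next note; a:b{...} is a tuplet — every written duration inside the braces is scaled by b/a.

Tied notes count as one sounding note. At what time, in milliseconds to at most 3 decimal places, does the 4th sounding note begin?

note 4 onset = 15/2b = 5232.558ms

1. 0.0ms @ 0 + 2093.023ms (3)
2. 2093.023ms @ 3 + 2093.023ms (3)
3. 4186.047ms @ 6 + 1046.512ms (3/2)
4. 5232.558ms @ 15/2 + 523.256ms (3/4)
5. 5755.814ms @ 33/4 + 1569.767ms (9/4)
6. 7325.581ms @ 21/2 + 1046.512ms (3/2)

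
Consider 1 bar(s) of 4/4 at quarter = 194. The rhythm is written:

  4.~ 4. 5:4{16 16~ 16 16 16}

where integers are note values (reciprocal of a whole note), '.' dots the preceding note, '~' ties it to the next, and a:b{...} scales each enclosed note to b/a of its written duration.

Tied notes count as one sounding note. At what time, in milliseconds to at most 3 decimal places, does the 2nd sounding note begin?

note 2 onset = 3b = 927.835ms

1. 0.0ms @ 0 + 927.835ms (3)
2. 927.835ms @ 3 + 61.856ms (1/5)
3. 989.691ms @ 16/5 + 123.711ms (2/5)
4. 1113.402ms @ 18/5 + 61.856ms (1/5)
5. 1175.258ms @ 19/5 + 61.856ms (1/5)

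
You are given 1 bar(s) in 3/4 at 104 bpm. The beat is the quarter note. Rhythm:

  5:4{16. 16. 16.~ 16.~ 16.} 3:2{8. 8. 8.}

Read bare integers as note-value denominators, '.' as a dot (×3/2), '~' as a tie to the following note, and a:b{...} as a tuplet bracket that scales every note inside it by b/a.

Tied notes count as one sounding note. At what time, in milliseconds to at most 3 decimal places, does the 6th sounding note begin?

note 6 onset = 5/2b = 1442.308ms

1. 0.0ms @ 0 + 173.077ms (3/10)
2. 173.077ms @ 3/10 + 173.077ms (3/10)
3. 346.154ms @ 3/5 + 519.231ms (9/10)
4. 865.385ms @ 3/2 + 288.462ms (1/2)
5. 1153.846ms @ 2 + 288.462ms (1/2)
6. 1442.308ms @ 5/2 + 288.462ms (1/2)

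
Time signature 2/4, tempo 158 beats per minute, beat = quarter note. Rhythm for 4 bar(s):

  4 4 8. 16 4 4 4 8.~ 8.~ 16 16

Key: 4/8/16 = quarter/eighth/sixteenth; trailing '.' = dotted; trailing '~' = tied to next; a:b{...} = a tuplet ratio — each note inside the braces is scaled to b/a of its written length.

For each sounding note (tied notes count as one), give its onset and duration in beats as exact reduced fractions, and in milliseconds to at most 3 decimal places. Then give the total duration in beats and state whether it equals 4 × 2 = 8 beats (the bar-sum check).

1) 0.0ms=0b +379.747ms=1b
2) 379.747ms=1b +379.747ms=1b
3) 759.494ms=2b +284.81ms=3/4b
4) 1044.304ms=11/4b +94.937ms=1/4b
5) 1139.241ms=3b +379.747ms=1b
6) 1518.987ms=4b +379.747ms=1b
7) 1898.734ms=5b +379.747ms=1b
8) 2278.481ms=6b +664.557ms=7/4b
9) 2943.038ms=31/4b +94.937ms=1/4b
Σ=8b of 8 (158bpm 2/4) — PASS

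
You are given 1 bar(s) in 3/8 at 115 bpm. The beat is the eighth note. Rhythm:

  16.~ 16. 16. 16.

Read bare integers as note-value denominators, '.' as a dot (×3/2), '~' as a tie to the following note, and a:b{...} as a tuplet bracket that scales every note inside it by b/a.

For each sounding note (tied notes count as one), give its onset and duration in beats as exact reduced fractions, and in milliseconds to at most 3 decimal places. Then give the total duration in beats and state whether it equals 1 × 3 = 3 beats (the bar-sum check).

1) 0.0ms=0b +782.609ms=3/2b
2) 782.609ms=3/2b +391.304ms=3/4b
3) 1173.913ms=9/4b +391.304ms=3/4b
Σ=3b of 3 (115bpm 3/8) — PASS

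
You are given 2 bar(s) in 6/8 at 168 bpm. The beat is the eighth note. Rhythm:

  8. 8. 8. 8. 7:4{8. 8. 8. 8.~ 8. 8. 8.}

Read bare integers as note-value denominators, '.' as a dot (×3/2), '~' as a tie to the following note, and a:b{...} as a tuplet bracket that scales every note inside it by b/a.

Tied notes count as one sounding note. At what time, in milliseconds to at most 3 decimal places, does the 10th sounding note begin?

1. 0.0ms @ 0 + 535.714ms (3/2)
2. 535.714ms @ 3/2 + 535.714ms (3/2)
3. 1071.429ms @ 3 + 535.714ms (3/2)
4. 1607.143ms @ 9/2 + 535.714ms (3/2)
5. 2142.857ms @ 6 + 306.122ms (6/7)
6. 2448.98ms @ 48/7 + 306.122ms (6/7)
7. 2755.102ms @ 54/7 + 306.122ms (6/7)
8. 3061.224ms @ 60/7 + 612.245ms (12/7)
9. 3673.469ms @ 72/7 + 306.122ms (6/7)
10. 3979.592ms @ 78/7 + 306.122ms (6/7)

note 10 onset = 78/7b = 3979.592ms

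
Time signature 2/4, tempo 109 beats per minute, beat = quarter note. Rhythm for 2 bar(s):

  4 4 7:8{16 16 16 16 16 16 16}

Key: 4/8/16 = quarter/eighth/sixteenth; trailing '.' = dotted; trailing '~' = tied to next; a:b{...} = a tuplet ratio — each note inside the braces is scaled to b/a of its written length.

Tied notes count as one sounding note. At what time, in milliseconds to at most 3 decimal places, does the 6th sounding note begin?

1. 0.0ms @ 0 + 550.459ms (1)
2. 550.459ms @ 1 + 550.459ms (1)
3. 1100.917ms @ 2 + 157.274ms (2/7)
4. 1258.191ms @ 16/7 + 157.274ms (2/7)
5. 1415.465ms @ 18/7 + 157.274ms (2/7)
6. 1572.739ms @ 20/7 + 157.274ms (2/7)
7. 1730.013ms @ 22/7 + 157.274ms (2/7)
8. 1887.287ms @ 24/7 + 157.274ms (2/7)
9. 2044.561ms @ 26/7 + 157.274ms (2/7)

note 6 onset = 20/7b = 1572.739ms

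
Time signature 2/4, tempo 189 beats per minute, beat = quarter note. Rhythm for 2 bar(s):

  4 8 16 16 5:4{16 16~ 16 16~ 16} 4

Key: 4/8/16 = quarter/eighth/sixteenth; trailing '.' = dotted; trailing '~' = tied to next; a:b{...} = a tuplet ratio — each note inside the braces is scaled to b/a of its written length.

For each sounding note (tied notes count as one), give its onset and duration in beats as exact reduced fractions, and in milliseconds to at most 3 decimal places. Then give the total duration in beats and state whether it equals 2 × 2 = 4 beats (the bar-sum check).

1) 0.0ms=0b +317.46ms=1b
2) 317.46ms=1b +158.73ms=1/2b
3) 476.19ms=3/2b +79.365ms=1/4b
4) 555.556ms=7/4b +79.365ms=1/4b
5) 634.921ms=2b +63.492ms=1/5b
6) 698.413ms=11/5b +126.984ms=2/5b
7) 825.397ms=13/5b +126.984ms=2/5b
8) 952.381ms=3b +317.46ms=1b
Σ=4b of 4 (189bpm 2/4) — PASS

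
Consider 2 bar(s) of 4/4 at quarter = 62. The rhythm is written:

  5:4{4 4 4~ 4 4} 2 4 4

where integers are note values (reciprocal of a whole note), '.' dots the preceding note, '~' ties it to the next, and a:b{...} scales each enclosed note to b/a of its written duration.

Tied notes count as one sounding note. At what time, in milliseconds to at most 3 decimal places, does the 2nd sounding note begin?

1. 0.0ms @ 0 + 774.194ms (4/5)
2. 774.194ms @ 4/5 + 774.194ms (4/5)
3. 1548.387ms @ 8/5 + 1548.387ms (8/5)
4. 3096.774ms @ 16/5 + 774.194ms (4/5)
5. 3870.968ms @ 4 + 1935.484ms (2)
6. 5806.452ms @ 6 + 967.742ms (1)
7. 6774.194ms @ 7 + 967.742ms (1)

note 2 onset = 4/5b = 774.194ms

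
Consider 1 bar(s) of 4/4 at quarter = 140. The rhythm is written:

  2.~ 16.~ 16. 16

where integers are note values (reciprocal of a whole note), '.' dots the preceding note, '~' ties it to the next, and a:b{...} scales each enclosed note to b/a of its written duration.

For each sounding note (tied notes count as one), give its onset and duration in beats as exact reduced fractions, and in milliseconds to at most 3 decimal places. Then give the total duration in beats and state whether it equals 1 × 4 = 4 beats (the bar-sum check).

1) 0.0ms=0b +1607.143ms=15/4b
2) 1607.143ms=15/4b +107.143ms=1/4b
Σ=4b of 4 (140bpm 4/4) — PASS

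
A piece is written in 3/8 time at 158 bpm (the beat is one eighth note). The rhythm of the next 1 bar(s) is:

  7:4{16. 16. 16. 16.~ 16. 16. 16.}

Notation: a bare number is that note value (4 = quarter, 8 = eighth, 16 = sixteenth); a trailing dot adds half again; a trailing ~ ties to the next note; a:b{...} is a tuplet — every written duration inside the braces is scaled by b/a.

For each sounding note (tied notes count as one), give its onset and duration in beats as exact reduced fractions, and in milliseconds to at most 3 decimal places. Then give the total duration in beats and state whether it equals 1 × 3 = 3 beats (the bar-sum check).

1) 0.0ms=0b +162.749ms=3/7b
2) 162.749ms=3/7b +162.749ms=3/7b
3) 325.497ms=6/7b +162.749ms=3/7b
4) 488.246ms=9/7b +325.497ms=6/7b
5) 813.743ms=15/7b +162.749ms=3/7b
6) 976.492ms=18/7b +162.749ms=3/7b
Σ=3b of 3 (158bpm 3/8) — PASS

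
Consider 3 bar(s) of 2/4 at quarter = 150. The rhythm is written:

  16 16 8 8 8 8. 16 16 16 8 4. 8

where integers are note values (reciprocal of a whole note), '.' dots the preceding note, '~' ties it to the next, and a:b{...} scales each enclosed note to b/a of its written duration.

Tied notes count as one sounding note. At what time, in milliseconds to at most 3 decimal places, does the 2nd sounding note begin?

1. 0.0ms @ 0 + 100.0ms (1/4)
2. 100.0ms @ 1/4 + 100.0ms (1/4)
3. 200.0ms @ 1/2 + 200.0ms (1/2)
4. 400.0ms @ 1 + 200.0ms (1/2)
5. 600.0ms @ 3/2 + 200.0ms (1/2)
6. 800.0ms @ 2 + 300.0ms (3/4)
7. 1100.0ms @ 11/4 + 100.0ms (1/4)
8. 1200.0ms @ 3 + 100.0ms (1/4)
9. 1300.0ms @ 13/4 + 100.0ms (1/4)
10. 1400.0ms @ 7/2 + 200.0ms (1/2)
11. 1600.0ms @ 4 + 600.0ms (3/2)
12. 2200.0ms @ 11/2 + 200.0ms (1/2)

note 2 onset = 1/4b = 100.0ms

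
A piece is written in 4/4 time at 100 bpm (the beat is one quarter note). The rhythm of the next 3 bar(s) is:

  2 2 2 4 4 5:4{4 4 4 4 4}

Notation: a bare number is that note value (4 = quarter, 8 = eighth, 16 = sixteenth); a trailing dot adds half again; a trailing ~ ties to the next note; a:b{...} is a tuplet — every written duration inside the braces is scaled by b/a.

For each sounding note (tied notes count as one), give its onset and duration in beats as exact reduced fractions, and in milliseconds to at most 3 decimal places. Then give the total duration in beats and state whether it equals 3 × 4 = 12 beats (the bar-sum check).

1) 0.0ms=0b +1200.0ms=2b
2) 1200.0ms=2b +1200.0ms=2b
3) 2400.0ms=4b +1200.0ms=2b
4) 3600.0ms=6b +600.0ms=1b
5) 4200.0ms=7b +600.0ms=1b
6) 4800.0ms=8b +480.0ms=4/5b
7) 5280.0ms=44/5b +480.0ms=4/5b
8) 5760.0ms=48/5b +480.0ms=4/5b
9) 6240.0ms=52/5b +480.0ms=4/5b
10) 6720.0ms=56/5b +480.0ms=4/5b
Σ=12b of 12 (100bpm 4/4) — PASS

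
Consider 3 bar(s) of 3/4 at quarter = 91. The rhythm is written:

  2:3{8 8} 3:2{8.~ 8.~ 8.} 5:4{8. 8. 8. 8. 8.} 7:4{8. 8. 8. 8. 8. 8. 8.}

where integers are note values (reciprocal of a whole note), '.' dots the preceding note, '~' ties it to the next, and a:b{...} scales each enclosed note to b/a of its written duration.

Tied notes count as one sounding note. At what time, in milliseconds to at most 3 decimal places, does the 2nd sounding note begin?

1. 0.0ms @ 0 + 494.505ms (3/4)
2. 494.505ms @ 3/4 + 494.505ms (3/4)
3. 989.011ms @ 3/2 + 989.011ms (3/2)
4. 1978.022ms @ 3 + 395.604ms (3/5)
5. 2373.626ms @ 18/5 + 395.604ms (3/5)
6. 2769.231ms @ 21/5 + 395.604ms (3/5)
7. 3164.835ms @ 24/5 + 395.604ms (3/5)
8. 3560.44ms @ 27/5 + 395.604ms (3/5)
9. 3956.044ms @ 6 + 282.575ms (3/7)
10. 4238.619ms @ 45/7 + 282.575ms (3/7)
11. 4521.193ms @ 48/7 + 282.575ms (3/7)
12. 4803.768ms @ 51/7 + 282.575ms (3/7)
13. 5086.342ms @ 54/7 + 282.575ms (3/7)
14. 5368.917ms @ 57/7 + 282.575ms (3/7)
15. 5651.491ms @ 60/7 + 282.575ms (3/7)

note 2 onset = 3/4b = 494.505ms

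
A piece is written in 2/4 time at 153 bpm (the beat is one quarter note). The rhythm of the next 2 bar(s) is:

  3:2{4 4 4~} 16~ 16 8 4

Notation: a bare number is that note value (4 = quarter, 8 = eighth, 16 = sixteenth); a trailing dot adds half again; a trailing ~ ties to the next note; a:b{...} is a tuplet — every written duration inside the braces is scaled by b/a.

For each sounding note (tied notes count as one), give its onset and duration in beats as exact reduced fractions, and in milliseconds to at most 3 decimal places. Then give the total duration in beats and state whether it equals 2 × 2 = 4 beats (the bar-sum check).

1) 0.0ms=0b +261.438ms=2/3b
2) 261.438ms=2/3b +261.438ms=2/3b
3) 522.876ms=4/3b +457.516ms=7/6b
4) 980.392ms=5/2b +196.078ms=1/2b
5) 1176.471ms=3b +392.157ms=1b
Σ=4b of 4 (153bpm 2/4) — PASS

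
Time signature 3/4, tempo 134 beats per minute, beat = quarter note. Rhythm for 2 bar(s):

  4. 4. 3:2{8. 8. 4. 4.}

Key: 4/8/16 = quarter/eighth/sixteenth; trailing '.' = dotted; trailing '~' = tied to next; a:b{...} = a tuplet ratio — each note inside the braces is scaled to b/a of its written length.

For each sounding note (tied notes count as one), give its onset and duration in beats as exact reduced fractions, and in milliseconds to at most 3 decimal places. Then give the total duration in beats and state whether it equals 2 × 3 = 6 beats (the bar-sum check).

1) 0.0ms=0b +671.642ms=3/2b
2) 671.642ms=3/2b +671.642ms=3/2b
3) 1343.284ms=3b +223.881ms=1/2b
4) 1567.164ms=7/2b +223.881ms=1/2b
5) 1791.045ms=4b +447.761ms=1b
6) 2238.806ms=5b +447.761ms=1b
Σ=6b of 6 (134bpm 3/4) — PASS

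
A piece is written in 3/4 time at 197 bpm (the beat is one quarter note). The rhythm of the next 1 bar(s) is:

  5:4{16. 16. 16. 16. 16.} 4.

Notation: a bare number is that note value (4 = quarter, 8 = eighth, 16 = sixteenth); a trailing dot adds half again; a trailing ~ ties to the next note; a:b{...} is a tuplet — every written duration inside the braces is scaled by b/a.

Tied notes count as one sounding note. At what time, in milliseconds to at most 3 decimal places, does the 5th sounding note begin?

1. 0.0ms @ 0 + 91.371ms (3/10)
2. 91.371ms @ 3/10 + 91.371ms (3/10)
3. 182.741ms @ 3/5 + 91.371ms (3/10)
4. 274.112ms @ 9/10 + 91.371ms (3/10)
5. 365.482ms @ 6/5 + 91.371ms (3/10)
6. 456.853ms @ 3/2 + 456.853ms (3/2)

note 5 onset = 6/5b = 365.482ms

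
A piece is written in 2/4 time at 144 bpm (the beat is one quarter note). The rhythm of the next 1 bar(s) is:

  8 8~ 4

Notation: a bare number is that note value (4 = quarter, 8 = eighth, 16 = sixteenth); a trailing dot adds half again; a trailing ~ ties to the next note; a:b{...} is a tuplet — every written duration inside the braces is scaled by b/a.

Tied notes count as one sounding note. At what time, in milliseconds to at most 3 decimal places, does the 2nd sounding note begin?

note 2 onset = 1/2b = 208.333ms

1. 0.0ms @ 0 + 208.333ms (1/2)
2. 208.333ms @ 1/2 + 625.0ms (3/2)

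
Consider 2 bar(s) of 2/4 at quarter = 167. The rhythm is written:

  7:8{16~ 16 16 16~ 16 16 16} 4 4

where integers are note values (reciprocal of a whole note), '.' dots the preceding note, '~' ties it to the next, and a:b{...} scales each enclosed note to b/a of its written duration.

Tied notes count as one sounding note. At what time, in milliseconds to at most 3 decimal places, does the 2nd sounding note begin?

note 2 onset = 4/7b = 205.304ms

1. 0.0ms @ 0 + 205.304ms (4/7)
2. 205.304ms @ 4/7 + 102.652ms (2/7)
3. 307.956ms @ 6/7 + 205.304ms (4/7)
4. 513.259ms @ 10/7 + 102.652ms (2/7)
5. 615.911ms @ 12/7 + 102.652ms (2/7)
6. 718.563ms @ 2 + 359.281ms (1)
7. 1077.844ms @ 3 + 359.281ms (1)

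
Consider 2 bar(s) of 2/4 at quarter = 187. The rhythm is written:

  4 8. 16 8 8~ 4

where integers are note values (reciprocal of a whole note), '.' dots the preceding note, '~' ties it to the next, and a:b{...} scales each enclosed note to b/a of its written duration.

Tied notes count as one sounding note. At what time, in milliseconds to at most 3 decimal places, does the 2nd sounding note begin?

1. 0.0ms @ 0 + 320.856ms (1)
2. 320.856ms @ 1 + 240.642ms (3/4)
3. 561.497ms @ 7/4 + 80.214ms (1/4)
4. 641.711ms @ 2 + 160.428ms (1/2)
5. 802.139ms @ 5/2 + 481.283ms (3/2)

note 2 onset = 1b = 320.856ms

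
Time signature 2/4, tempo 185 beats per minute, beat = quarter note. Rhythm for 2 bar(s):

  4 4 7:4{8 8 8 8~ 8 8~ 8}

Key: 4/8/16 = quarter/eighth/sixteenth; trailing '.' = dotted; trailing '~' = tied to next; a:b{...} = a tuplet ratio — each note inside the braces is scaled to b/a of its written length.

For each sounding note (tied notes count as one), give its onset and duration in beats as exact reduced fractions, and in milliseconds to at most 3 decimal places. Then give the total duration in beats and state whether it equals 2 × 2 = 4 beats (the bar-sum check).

1) 0.0ms=0b +324.324ms=1b
2) 324.324ms=1b +324.324ms=1b
3) 648.649ms=2b +92.664ms=2/7b
4) 741.313ms=16/7b +92.664ms=2/7b
5) 833.977ms=18/7b +92.664ms=2/7b
6) 926.641ms=20/7b +185.328ms=4/7b
7) 1111.969ms=24/7b +185.328ms=4/7b
Σ=4b of 4 (185bpm 2/4) — PASS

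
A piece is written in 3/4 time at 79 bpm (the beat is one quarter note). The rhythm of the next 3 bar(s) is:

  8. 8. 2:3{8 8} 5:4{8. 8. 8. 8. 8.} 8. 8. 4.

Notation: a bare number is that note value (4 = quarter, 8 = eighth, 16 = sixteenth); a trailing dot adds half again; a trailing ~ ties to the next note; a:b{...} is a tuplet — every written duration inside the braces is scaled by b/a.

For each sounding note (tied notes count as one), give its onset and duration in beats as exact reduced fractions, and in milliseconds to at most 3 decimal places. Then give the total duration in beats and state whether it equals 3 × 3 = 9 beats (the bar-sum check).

1) 0.0ms=0b +569.62ms=3/4b
2) 569.62ms=3/4b +569.62ms=3/4b
3) 1139.241ms=3/2b +569.62ms=3/4b
4) 1708.861ms=9/4b +569.62ms=3/4b
5) 2278.481ms=3b +455.696ms=3/5b
6) 2734.177ms=18/5b +455.696ms=3/5b
7) 3189.873ms=21/5b +455.696ms=3/5b
8) 3645.57ms=24/5b +455.696ms=3/5b
9) 4101.266ms=27/5b +455.696ms=3/5b
10) 4556.962ms=6b +569.62ms=3/4b
11) 5126.582ms=27/4b +569.62ms=3/4b
12) 5696.203ms=15/2b +1139.241ms=3/2b
Σ=9b of 9 (79bpm 3/4) — PASS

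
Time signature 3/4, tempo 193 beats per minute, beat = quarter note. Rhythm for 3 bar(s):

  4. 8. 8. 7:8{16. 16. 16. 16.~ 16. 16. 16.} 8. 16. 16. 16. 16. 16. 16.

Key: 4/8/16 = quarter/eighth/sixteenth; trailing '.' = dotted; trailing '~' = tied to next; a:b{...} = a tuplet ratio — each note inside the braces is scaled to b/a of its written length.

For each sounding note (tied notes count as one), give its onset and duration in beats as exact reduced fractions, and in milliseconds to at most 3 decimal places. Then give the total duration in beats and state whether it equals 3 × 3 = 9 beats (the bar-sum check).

1) 0.0ms=0b +466.321ms=3/2b
2) 466.321ms=3/2b +233.161ms=3/4b
3) 699.482ms=9/4b +233.161ms=3/4b
4) 932.642ms=3b +133.235ms=3/7b
5) 1065.877ms=24/7b +133.235ms=3/7b
6) 1199.112ms=27/7b +133.235ms=3/7b
7) 1332.346ms=30/7b +266.469ms=6/7b
8) 1598.816ms=36/7b +133.235ms=3/7b
9) 1732.05ms=39/7b +133.235ms=3/7b
10) 1865.285ms=6b +233.161ms=3/4b
11) 2098.446ms=27/4b +116.58ms=3/8b
12) 2215.026ms=57/8b +116.58ms=3/8b
13) 2331.606ms=15/2b +116.58ms=3/8b
14) 2448.187ms=63/8b +116.58ms=3/8b
15) 2564.767ms=33/4b +116.58ms=3/8b
16) 2681.347ms=69/8b +116.58ms=3/8b
Σ=9b of 9 (193bpm 3/4) — PASS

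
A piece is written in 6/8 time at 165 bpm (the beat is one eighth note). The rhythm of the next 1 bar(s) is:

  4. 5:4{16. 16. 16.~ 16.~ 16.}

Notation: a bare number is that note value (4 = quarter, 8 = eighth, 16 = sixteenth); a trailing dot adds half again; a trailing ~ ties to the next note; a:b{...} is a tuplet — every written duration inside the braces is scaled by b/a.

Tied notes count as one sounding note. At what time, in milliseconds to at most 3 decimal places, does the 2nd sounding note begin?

1. 0.0ms @ 0 + 1090.909ms (3)
2. 1090.909ms @ 3 + 218.182ms (3/5)
3. 1309.091ms @ 18/5 + 218.182ms (3/5)
4. 1527.273ms @ 21/5 + 654.545ms (9/5)

note 2 onset = 3b = 1090.909ms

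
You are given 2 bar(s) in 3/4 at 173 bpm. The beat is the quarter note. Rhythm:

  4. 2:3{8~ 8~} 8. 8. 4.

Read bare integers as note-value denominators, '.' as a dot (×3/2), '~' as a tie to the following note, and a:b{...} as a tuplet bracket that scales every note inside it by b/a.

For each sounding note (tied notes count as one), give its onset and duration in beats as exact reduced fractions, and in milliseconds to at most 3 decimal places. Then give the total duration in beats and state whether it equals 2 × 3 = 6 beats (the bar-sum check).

1) 0.0ms=0b +520.231ms=3/2b
2) 520.231ms=3/2b +780.347ms=9/4b
3) 1300.578ms=15/4b +260.116ms=3/4b
4) 1560.694ms=9/2b +520.231ms=3/2b
Σ=6b of 6 (173bpm 3/4) — PASS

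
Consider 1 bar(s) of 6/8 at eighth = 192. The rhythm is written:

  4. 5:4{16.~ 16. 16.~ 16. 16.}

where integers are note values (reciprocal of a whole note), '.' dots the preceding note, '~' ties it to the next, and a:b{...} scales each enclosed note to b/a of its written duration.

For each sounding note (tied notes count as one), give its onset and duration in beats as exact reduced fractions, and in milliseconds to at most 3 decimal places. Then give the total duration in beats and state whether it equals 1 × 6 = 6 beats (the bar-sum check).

1) 0.0ms=0b +937.5ms=3b
2) 937.5ms=3b +375.0ms=6/5b
3) 1312.5ms=21/5b +375.0ms=6/5b
4) 1687.5ms=27/5b +187.5ms=3/5b
Σ=6b of 6 (192bpm 6/8) — PASS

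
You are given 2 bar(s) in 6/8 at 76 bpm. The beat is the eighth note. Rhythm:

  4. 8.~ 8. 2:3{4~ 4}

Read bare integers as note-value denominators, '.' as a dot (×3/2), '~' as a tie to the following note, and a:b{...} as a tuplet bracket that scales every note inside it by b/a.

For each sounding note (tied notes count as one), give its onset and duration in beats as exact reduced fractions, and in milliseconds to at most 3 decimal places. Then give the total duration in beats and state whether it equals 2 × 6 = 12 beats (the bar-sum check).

1) 0.0ms=0b +2368.421ms=3b
2) 2368.421ms=3b +2368.421ms=3b
3) 4736.842ms=6b +4736.842ms=6b
Σ=12b of 12 (76bpm 6/8) — PASS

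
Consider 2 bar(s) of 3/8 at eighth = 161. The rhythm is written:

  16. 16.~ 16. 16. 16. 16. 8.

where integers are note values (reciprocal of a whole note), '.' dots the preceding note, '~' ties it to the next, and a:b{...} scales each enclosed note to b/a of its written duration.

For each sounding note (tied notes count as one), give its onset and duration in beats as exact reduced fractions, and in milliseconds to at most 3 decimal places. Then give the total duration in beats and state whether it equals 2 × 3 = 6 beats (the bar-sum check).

1) 0.0ms=0b +279.503ms=3/4b
2) 279.503ms=3/4b +559.006ms=3/2b
3) 838.509ms=9/4b +279.503ms=3/4b
4) 1118.012ms=3b +279.503ms=3/4b
5) 1397.516ms=15/4b +279.503ms=3/4b
6) 1677.019ms=9/2b +559.006ms=3/2b
Σ=6b of 6 (161bpm 3/8) — PASS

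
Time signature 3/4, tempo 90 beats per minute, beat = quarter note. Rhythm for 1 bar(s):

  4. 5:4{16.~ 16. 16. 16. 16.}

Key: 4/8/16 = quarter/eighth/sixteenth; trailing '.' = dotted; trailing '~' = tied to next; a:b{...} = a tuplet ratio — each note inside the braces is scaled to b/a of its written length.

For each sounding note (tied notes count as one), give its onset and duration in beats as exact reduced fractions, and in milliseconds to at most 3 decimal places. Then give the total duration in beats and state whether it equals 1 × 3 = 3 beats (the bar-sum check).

1) 0.0ms=0b +1000.0ms=3/2b
2) 1000.0ms=3/2b +400.0ms=3/5b
3) 1400.0ms=21/10b +200.0ms=3/10b
4) 1600.0ms=12/5b +200.0ms=3/10b
5) 1800.0ms=27/10b +200.0ms=3/10b
Σ=3b of 3 (90bpm 3/4) — PASS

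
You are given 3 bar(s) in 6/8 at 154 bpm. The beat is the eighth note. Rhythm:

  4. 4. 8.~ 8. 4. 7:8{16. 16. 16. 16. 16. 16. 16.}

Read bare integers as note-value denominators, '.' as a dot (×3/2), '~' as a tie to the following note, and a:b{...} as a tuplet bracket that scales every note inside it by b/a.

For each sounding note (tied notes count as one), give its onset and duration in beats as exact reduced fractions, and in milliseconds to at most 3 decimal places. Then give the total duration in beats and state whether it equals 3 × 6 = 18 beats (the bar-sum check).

1) 0.0ms=0b +1168.831ms=3b
2) 1168.831ms=3b +1168.831ms=3b
3) 2337.662ms=6b +1168.831ms=3b
4) 3506.494ms=9b +1168.831ms=3b
5) 4675.325ms=12b +333.952ms=6/7b
6) 5009.276ms=90/7b +333.952ms=6/7b
7) 5343.228ms=96/7b +333.952ms=6/7b
8) 5677.18ms=102/7b +333.952ms=6/7b
9) 6011.132ms=108/7b +333.952ms=6/7b
10) 6345.083ms=114/7b +333.952ms=6/7b
11) 6679.035ms=120/7b +333.952ms=6/7b
Σ=18b of 18 (154bpm 6/8) — PASS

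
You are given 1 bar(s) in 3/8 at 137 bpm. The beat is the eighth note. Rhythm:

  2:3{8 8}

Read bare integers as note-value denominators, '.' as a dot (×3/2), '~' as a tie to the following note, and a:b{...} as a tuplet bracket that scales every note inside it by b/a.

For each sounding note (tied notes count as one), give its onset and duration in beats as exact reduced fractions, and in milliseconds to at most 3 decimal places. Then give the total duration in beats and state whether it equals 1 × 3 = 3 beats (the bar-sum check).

1) 0.0ms=0b +656.934ms=3/2b
2) 656.934ms=3/2b +656.934ms=3/2b
Σ=3b of 3 (137bpm 3/8) — PASS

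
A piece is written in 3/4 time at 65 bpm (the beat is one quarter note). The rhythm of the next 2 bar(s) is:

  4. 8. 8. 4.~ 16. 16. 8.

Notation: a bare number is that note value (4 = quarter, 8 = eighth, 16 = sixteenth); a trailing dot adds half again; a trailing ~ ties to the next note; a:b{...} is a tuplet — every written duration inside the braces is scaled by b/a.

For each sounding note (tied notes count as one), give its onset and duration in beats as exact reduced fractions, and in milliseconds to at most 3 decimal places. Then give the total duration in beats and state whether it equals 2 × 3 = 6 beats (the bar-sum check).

1) 0.0ms=0b +1384.615ms=3/2b
2) 1384.615ms=3/2b +692.308ms=3/4b
3) 2076.923ms=9/4b +692.308ms=3/4b
4) 2769.231ms=3b +1730.769ms=15/8b
5) 4500.0ms=39/8b +346.154ms=3/8b
6) 4846.154ms=21/4b +692.308ms=3/4b
Σ=6b of 6 (65bpm 3/4) — PASS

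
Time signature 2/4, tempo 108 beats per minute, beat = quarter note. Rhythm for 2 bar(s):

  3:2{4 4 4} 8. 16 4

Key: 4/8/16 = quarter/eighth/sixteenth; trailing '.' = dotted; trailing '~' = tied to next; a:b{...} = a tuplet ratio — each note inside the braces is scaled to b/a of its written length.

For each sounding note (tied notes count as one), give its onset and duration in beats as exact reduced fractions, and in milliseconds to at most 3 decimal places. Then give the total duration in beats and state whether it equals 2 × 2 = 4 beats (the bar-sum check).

1) 0.0ms=0b +370.37ms=2/3b
2) 370.37ms=2/3b +370.37ms=2/3b
3) 740.741ms=4/3b +370.37ms=2/3b
4) 1111.111ms=2b +416.667ms=3/4b
5) 1527.778ms=11/4b +138.889ms=1/4b
6) 1666.667ms=3b +555.556ms=1b
Σ=4b of 4 (108bpm 2/4) — PASS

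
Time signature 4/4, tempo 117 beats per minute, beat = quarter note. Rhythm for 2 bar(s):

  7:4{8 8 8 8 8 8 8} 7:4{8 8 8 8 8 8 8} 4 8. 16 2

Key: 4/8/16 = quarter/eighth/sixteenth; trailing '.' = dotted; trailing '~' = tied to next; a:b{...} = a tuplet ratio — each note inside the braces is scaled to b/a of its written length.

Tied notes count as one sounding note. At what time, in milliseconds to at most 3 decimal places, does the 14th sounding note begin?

note 14 onset = 26/7b = 1904.762ms

1. 0.0ms @ 0 + 146.52ms (2/7)
2. 146.52ms @ 2/7 + 146.52ms (2/7)
3. 293.04ms @ 4/7 + 146.52ms (2/7)
4. 439.56ms @ 6/7 + 146.52ms (2/7)
5. 586.081ms @ 8/7 + 146.52ms (2/7)
6. 732.601ms @ 10/7 + 146.52ms (2/7)
7. 879.121ms @ 12/7 + 146.52ms (2/7)
8. 1025.641ms @ 2 + 146.52ms (2/7)
9. 1172.161ms @ 16/7 + 146.52ms (2/7)
10. 1318.681ms @ 18/7 + 146.52ms (2/7)
11. 1465.201ms @ 20/7 + 146.52ms (2/7)
12. 1611.722ms @ 22/7 + 146.52ms (2/7)
13. 1758.242ms @ 24/7 + 146.52ms (2/7)
14. 1904.762ms @ 26/7 + 146.52ms (2/7)
15. 2051.282ms @ 4 + 512.821ms (1)
16. 2564.103ms @ 5 + 384.615ms (3/4)
17. 2948.718ms @ 23/4 + 128.205ms (1/4)
18. 3076.923ms @ 6 + 1025.641ms (2)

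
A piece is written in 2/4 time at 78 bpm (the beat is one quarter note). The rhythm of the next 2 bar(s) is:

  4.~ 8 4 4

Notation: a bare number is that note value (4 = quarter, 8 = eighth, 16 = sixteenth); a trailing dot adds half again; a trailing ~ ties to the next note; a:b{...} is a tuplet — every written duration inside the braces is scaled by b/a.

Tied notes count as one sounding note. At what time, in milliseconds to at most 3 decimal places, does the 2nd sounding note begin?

1. 0.0ms @ 0 + 1538.462ms (2)
2. 1538.462ms @ 2 + 769.231ms (1)
3. 2307.692ms @ 3 + 769.231ms (1)

note 2 onset = 2b = 1538.462ms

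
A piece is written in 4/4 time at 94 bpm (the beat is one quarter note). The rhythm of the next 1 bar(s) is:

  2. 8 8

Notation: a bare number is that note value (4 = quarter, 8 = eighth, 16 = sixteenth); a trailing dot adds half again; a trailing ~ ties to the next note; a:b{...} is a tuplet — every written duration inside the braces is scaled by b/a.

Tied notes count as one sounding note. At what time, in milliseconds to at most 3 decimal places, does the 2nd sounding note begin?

note 2 onset = 3b = 1914.894ms

1. 0.0ms @ 0 + 1914.894ms (3)
2. 1914.894ms @ 3 + 319.149ms (1/2)
3. 2234.043ms @ 7/2 + 319.149ms (1/2)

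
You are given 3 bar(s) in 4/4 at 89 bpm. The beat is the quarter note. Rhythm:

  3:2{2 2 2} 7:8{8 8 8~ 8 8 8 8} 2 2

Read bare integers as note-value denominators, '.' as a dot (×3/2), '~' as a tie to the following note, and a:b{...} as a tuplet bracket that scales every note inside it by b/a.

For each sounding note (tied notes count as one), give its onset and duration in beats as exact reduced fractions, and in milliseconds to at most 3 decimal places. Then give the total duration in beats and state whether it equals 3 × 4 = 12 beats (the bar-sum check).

1) 0.0ms=0b +898.876ms=4/3b
2) 898.876ms=4/3b +898.876ms=4/3b
3) 1797.753ms=8/3b +898.876ms=4/3b
4) 2696.629ms=4b +385.233ms=4/7b
5) 3081.862ms=32/7b +385.233ms=4/7b
6) 3467.095ms=36/7b +770.465ms=8/7b
7) 4237.56ms=44/7b +385.233ms=4/7b
8) 4622.793ms=48/7b +385.233ms=4/7b
9) 5008.026ms=52/7b +385.233ms=4/7b
10) 5393.258ms=8b +1348.315ms=2b
11) 6741.573ms=10b +1348.315ms=2b
Σ=12b of 12 (89bpm 4/4) — PASS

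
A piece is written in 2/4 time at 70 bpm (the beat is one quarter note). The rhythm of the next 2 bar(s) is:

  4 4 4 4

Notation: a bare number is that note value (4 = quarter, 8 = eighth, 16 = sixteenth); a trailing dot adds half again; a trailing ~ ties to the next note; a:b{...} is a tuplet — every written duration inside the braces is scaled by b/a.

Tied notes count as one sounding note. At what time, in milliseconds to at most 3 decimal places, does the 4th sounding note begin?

1. 0.0ms @ 0 + 857.143ms (1)
2. 857.143ms @ 1 + 857.143ms (1)
3. 1714.286ms @ 2 + 857.143ms (1)
4. 2571.429ms @ 3 + 857.143ms (1)

note 4 onset = 3b = 2571.429ms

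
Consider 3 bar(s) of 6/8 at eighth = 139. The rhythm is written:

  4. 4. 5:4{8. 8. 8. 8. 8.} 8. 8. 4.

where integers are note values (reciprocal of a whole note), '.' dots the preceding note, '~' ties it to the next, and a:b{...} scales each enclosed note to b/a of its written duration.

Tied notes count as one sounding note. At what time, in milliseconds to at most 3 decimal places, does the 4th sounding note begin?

1. 0.0ms @ 0 + 1294.964ms (3)
2. 1294.964ms @ 3 + 1294.964ms (3)
3. 2589.928ms @ 6 + 517.986ms (6/5)
4. 3107.914ms @ 36/5 + 517.986ms (6/5)
5. 3625.899ms @ 42/5 + 517.986ms (6/5)
6. 4143.885ms @ 48/5 + 517.986ms (6/5)
7. 4661.871ms @ 54/5 + 517.986ms (6/5)
8. 5179.856ms @ 12 + 647.482ms (3/2)
9. 5827.338ms @ 27/2 + 647.482ms (3/2)
10. 6474.82ms @ 15 + 1294.964ms (3)

note 4 onset = 36/5b = 3107.914ms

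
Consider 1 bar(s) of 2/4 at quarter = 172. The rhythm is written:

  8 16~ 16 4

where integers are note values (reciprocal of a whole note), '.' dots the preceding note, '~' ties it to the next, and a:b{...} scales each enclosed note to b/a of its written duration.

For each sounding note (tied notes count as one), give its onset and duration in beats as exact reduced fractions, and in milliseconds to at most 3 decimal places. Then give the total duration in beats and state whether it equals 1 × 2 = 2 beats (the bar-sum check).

1) 0.0ms=0b +174.419ms=1/2b
2) 174.419ms=1/2b +174.419ms=1/2b
3) 348.837ms=1b +348.837ms=1b
Σ=2b of 2 (172bpm 2/4) — PASS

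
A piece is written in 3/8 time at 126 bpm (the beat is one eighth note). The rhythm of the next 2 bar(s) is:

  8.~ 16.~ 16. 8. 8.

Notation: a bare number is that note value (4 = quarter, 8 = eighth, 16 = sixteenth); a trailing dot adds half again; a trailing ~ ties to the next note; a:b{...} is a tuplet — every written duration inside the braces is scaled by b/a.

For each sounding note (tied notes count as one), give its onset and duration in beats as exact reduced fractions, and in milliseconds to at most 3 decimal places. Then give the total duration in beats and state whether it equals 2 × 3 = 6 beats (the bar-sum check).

1) 0.0ms=0b +1428.571ms=3b
2) 1428.571ms=3b +714.286ms=3/2b
3) 2142.857ms=9/2b +714.286ms=3/2b
Σ=6b of 6 (126bpm 3/8) — PASS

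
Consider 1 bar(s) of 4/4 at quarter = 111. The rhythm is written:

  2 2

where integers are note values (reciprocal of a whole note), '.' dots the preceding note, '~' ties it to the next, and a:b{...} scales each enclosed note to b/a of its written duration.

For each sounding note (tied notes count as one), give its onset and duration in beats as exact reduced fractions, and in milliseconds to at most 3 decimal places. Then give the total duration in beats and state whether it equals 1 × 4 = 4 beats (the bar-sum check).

1) 0.0ms=0b +1081.081ms=2b
2) 1081.081ms=2b +1081.081ms=2b
Σ=4b of 4 (111bpm 4/4) — PASS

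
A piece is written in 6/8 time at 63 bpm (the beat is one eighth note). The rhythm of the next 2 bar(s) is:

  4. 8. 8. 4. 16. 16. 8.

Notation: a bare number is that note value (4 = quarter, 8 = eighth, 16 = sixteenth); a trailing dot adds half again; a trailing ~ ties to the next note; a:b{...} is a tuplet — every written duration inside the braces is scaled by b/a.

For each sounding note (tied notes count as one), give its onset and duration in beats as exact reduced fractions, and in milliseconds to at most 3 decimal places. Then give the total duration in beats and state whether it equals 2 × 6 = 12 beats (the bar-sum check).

1) 0.0ms=0b +2857.143ms=3b
2) 2857.143ms=3b +1428.571ms=3/2b
3) 4285.714ms=9/2b +1428.571ms=3/2b
4) 5714.286ms=6b +2857.143ms=3b
5) 8571.429ms=9b +714.286ms=3/4b
6) 9285.714ms=39/4b +714.286ms=3/4b
7) 10000.0ms=21/2b +1428.571ms=3/2b
Σ=12b of 12 (63bpm 6/8) — PASS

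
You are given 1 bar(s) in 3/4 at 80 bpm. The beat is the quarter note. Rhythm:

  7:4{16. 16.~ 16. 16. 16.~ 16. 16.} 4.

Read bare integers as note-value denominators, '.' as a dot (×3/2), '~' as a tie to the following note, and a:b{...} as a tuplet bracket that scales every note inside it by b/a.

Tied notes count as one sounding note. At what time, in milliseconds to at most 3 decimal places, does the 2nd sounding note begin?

note 2 onset = 3/14b = 160.714ms

1. 0.0ms @ 0 + 160.714ms (3/14)
2. 160.714ms @ 3/14 + 321.429ms (3/7)
3. 482.143ms @ 9/14 + 160.714ms (3/14)
4. 642.857ms @ 6/7 + 321.429ms (3/7)
5. 964.286ms @ 9/7 + 160.714ms (3/14)
6. 1125.0ms @ 3/2 + 1125.0ms (3/2)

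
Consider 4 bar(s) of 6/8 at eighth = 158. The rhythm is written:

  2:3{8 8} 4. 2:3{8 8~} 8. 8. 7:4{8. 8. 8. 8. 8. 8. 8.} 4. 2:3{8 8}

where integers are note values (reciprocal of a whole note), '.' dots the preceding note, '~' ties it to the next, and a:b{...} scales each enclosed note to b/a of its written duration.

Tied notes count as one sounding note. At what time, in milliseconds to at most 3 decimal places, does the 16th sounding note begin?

1. 0.0ms @ 0 + 569.62ms (3/2)
2. 569.62ms @ 3/2 + 569.62ms (3/2)
3. 1139.241ms @ 3 + 1139.241ms (3)
4. 2278.481ms @ 6 + 569.62ms (3/2)
5. 2848.101ms @ 15/2 + 1139.241ms (3)
6. 3987.342ms @ 21/2 + 569.62ms (3/2)
7. 4556.962ms @ 12 + 325.497ms (6/7)
8. 4882.459ms @ 90/7 + 325.497ms (6/7)
9. 5207.957ms @ 96/7 + 325.497ms (6/7)
10. 5533.454ms @ 102/7 + 325.497ms (6/7)
11. 5858.951ms @ 108/7 + 325.497ms (6/7)
12. 6184.448ms @ 114/7 + 325.497ms (6/7)
13. 6509.946ms @ 120/7 + 325.497ms (6/7)
14. 6835.443ms @ 18 + 1139.241ms (3)
15. 7974.684ms @ 21 + 569.62ms (3/2)
16. 8544.304ms @ 45/2 + 569.62ms (3/2)

note 16 onset = 45/2b = 8544.304ms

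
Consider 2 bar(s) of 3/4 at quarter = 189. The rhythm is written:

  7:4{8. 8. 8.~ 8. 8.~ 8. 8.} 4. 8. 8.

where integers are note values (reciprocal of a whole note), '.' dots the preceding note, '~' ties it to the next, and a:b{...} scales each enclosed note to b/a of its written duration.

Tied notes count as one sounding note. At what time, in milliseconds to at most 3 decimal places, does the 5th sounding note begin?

note 5 onset = 18/7b = 816.327ms

1. 0.0ms @ 0 + 136.054ms (3/7)
2. 136.054ms @ 3/7 + 136.054ms (3/7)
3. 272.109ms @ 6/7 + 272.109ms (6/7)
4. 544.218ms @ 12/7 + 272.109ms (6/7)
5. 816.327ms @ 18/7 + 136.054ms (3/7)
6. 952.381ms @ 3 + 476.19ms (3/2)
7. 1428.571ms @ 9/2 + 238.095ms (3/4)
8. 1666.667ms @ 21/4 + 238.095ms (3/4)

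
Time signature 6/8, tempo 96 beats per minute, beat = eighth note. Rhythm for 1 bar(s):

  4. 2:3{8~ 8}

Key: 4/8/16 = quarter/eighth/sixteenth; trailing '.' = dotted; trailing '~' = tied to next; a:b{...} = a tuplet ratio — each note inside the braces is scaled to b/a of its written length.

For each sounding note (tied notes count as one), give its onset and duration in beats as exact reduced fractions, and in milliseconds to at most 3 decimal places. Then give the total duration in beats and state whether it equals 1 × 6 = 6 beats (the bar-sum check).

1) 0.0ms=0b +1875.0ms=3b
2) 1875.0ms=3b +1875.0ms=3b
Σ=6b of 6 (96bpm 6/8) — PASS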